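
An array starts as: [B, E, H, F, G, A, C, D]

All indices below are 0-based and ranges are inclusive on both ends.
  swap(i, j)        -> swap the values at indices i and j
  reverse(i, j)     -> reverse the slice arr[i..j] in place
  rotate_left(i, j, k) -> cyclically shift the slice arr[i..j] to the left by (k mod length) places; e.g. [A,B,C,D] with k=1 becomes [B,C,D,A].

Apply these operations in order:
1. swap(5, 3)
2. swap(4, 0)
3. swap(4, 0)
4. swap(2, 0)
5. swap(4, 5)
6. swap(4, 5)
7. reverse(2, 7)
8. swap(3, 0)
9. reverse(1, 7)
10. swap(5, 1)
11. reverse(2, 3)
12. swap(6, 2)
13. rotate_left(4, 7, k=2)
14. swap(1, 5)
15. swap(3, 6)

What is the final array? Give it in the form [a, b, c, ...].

After 1 (swap(5, 3)): [B, E, H, A, G, F, C, D]
After 2 (swap(4, 0)): [G, E, H, A, B, F, C, D]
After 3 (swap(4, 0)): [B, E, H, A, G, F, C, D]
After 4 (swap(2, 0)): [H, E, B, A, G, F, C, D]
After 5 (swap(4, 5)): [H, E, B, A, F, G, C, D]
After 6 (swap(4, 5)): [H, E, B, A, G, F, C, D]
After 7 (reverse(2, 7)): [H, E, D, C, F, G, A, B]
After 8 (swap(3, 0)): [C, E, D, H, F, G, A, B]
After 9 (reverse(1, 7)): [C, B, A, G, F, H, D, E]
After 10 (swap(5, 1)): [C, H, A, G, F, B, D, E]
After 11 (reverse(2, 3)): [C, H, G, A, F, B, D, E]
After 12 (swap(6, 2)): [C, H, D, A, F, B, G, E]
After 13 (rotate_left(4, 7, k=2)): [C, H, D, A, G, E, F, B]
After 14 (swap(1, 5)): [C, E, D, A, G, H, F, B]
After 15 (swap(3, 6)): [C, E, D, F, G, H, A, B]

Answer: [C, E, D, F, G, H, A, B]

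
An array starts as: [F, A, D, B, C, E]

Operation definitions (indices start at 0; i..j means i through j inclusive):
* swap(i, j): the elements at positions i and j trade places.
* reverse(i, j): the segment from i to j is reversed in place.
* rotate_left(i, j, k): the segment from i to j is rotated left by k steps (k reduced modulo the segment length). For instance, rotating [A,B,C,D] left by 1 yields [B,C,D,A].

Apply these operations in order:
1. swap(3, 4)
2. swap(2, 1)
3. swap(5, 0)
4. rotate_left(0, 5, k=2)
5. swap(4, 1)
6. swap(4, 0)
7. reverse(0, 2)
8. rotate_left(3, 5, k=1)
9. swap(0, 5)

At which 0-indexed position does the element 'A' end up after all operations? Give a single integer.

After 1 (swap(3, 4)): [F, A, D, C, B, E]
After 2 (swap(2, 1)): [F, D, A, C, B, E]
After 3 (swap(5, 0)): [E, D, A, C, B, F]
After 4 (rotate_left(0, 5, k=2)): [A, C, B, F, E, D]
After 5 (swap(4, 1)): [A, E, B, F, C, D]
After 6 (swap(4, 0)): [C, E, B, F, A, D]
After 7 (reverse(0, 2)): [B, E, C, F, A, D]
After 8 (rotate_left(3, 5, k=1)): [B, E, C, A, D, F]
After 9 (swap(0, 5)): [F, E, C, A, D, B]

Answer: 3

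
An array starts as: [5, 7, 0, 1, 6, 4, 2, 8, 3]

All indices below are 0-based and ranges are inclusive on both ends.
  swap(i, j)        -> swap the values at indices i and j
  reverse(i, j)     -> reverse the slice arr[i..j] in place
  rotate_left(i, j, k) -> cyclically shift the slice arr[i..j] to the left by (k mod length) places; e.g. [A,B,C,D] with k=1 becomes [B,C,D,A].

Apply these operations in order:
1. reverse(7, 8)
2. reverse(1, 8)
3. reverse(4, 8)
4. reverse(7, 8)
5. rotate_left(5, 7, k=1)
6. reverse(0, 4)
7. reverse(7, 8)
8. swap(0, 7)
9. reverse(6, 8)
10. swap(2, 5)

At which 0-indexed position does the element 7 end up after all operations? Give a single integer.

Answer: 7

Derivation:
After 1 (reverse(7, 8)): [5, 7, 0, 1, 6, 4, 2, 3, 8]
After 2 (reverse(1, 8)): [5, 8, 3, 2, 4, 6, 1, 0, 7]
After 3 (reverse(4, 8)): [5, 8, 3, 2, 7, 0, 1, 6, 4]
After 4 (reverse(7, 8)): [5, 8, 3, 2, 7, 0, 1, 4, 6]
After 5 (rotate_left(5, 7, k=1)): [5, 8, 3, 2, 7, 1, 4, 0, 6]
After 6 (reverse(0, 4)): [7, 2, 3, 8, 5, 1, 4, 0, 6]
After 7 (reverse(7, 8)): [7, 2, 3, 8, 5, 1, 4, 6, 0]
After 8 (swap(0, 7)): [6, 2, 3, 8, 5, 1, 4, 7, 0]
After 9 (reverse(6, 8)): [6, 2, 3, 8, 5, 1, 0, 7, 4]
After 10 (swap(2, 5)): [6, 2, 1, 8, 5, 3, 0, 7, 4]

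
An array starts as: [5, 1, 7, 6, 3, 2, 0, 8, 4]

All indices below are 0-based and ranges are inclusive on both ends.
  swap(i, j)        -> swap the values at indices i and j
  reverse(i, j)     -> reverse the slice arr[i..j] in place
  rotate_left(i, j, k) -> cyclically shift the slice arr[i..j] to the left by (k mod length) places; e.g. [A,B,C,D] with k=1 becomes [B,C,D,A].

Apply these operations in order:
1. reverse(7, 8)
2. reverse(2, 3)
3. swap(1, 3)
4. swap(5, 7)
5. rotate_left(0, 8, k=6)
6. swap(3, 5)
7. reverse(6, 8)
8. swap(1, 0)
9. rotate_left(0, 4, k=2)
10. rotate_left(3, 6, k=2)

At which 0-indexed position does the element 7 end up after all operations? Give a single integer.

Answer: 2

Derivation:
After 1 (reverse(7, 8)): [5, 1, 7, 6, 3, 2, 0, 4, 8]
After 2 (reverse(2, 3)): [5, 1, 6, 7, 3, 2, 0, 4, 8]
After 3 (swap(1, 3)): [5, 7, 6, 1, 3, 2, 0, 4, 8]
After 4 (swap(5, 7)): [5, 7, 6, 1, 3, 4, 0, 2, 8]
After 5 (rotate_left(0, 8, k=6)): [0, 2, 8, 5, 7, 6, 1, 3, 4]
After 6 (swap(3, 5)): [0, 2, 8, 6, 7, 5, 1, 3, 4]
After 7 (reverse(6, 8)): [0, 2, 8, 6, 7, 5, 4, 3, 1]
After 8 (swap(1, 0)): [2, 0, 8, 6, 7, 5, 4, 3, 1]
After 9 (rotate_left(0, 4, k=2)): [8, 6, 7, 2, 0, 5, 4, 3, 1]
After 10 (rotate_left(3, 6, k=2)): [8, 6, 7, 5, 4, 2, 0, 3, 1]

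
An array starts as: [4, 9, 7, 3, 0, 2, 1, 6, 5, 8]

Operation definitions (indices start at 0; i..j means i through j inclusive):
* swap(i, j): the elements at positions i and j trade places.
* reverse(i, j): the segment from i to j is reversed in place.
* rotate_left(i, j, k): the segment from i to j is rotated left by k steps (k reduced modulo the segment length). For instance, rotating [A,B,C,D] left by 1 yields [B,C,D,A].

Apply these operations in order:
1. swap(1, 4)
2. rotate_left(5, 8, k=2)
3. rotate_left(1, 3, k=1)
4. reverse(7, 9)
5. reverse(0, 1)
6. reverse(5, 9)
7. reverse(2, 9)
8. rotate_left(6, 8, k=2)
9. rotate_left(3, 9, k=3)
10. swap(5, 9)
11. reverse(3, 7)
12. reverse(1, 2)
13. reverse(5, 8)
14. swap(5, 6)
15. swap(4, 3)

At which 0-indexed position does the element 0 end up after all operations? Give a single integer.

Answer: 5

Derivation:
After 1 (swap(1, 4)): [4, 0, 7, 3, 9, 2, 1, 6, 5, 8]
After 2 (rotate_left(5, 8, k=2)): [4, 0, 7, 3, 9, 6, 5, 2, 1, 8]
After 3 (rotate_left(1, 3, k=1)): [4, 7, 3, 0, 9, 6, 5, 2, 1, 8]
After 4 (reverse(7, 9)): [4, 7, 3, 0, 9, 6, 5, 8, 1, 2]
After 5 (reverse(0, 1)): [7, 4, 3, 0, 9, 6, 5, 8, 1, 2]
After 6 (reverse(5, 9)): [7, 4, 3, 0, 9, 2, 1, 8, 5, 6]
After 7 (reverse(2, 9)): [7, 4, 6, 5, 8, 1, 2, 9, 0, 3]
After 8 (rotate_left(6, 8, k=2)): [7, 4, 6, 5, 8, 1, 0, 2, 9, 3]
After 9 (rotate_left(3, 9, k=3)): [7, 4, 6, 0, 2, 9, 3, 5, 8, 1]
After 10 (swap(5, 9)): [7, 4, 6, 0, 2, 1, 3, 5, 8, 9]
After 11 (reverse(3, 7)): [7, 4, 6, 5, 3, 1, 2, 0, 8, 9]
After 12 (reverse(1, 2)): [7, 6, 4, 5, 3, 1, 2, 0, 8, 9]
After 13 (reverse(5, 8)): [7, 6, 4, 5, 3, 8, 0, 2, 1, 9]
After 14 (swap(5, 6)): [7, 6, 4, 5, 3, 0, 8, 2, 1, 9]
After 15 (swap(4, 3)): [7, 6, 4, 3, 5, 0, 8, 2, 1, 9]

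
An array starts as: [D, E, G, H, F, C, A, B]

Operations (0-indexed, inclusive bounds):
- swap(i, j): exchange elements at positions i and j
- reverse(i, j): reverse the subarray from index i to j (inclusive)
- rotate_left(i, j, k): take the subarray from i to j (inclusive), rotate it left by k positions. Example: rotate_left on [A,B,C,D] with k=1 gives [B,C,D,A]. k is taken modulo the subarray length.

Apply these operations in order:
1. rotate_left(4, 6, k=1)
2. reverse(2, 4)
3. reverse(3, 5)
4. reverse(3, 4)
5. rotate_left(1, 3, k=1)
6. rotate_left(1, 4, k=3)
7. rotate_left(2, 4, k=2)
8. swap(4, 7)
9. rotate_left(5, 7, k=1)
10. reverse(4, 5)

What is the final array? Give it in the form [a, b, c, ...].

After 1 (rotate_left(4, 6, k=1)): [D, E, G, H, C, A, F, B]
After 2 (reverse(2, 4)): [D, E, C, H, G, A, F, B]
After 3 (reverse(3, 5)): [D, E, C, A, G, H, F, B]
After 4 (reverse(3, 4)): [D, E, C, G, A, H, F, B]
After 5 (rotate_left(1, 3, k=1)): [D, C, G, E, A, H, F, B]
After 6 (rotate_left(1, 4, k=3)): [D, A, C, G, E, H, F, B]
After 7 (rotate_left(2, 4, k=2)): [D, A, E, C, G, H, F, B]
After 8 (swap(4, 7)): [D, A, E, C, B, H, F, G]
After 9 (rotate_left(5, 7, k=1)): [D, A, E, C, B, F, G, H]
After 10 (reverse(4, 5)): [D, A, E, C, F, B, G, H]

Answer: [D, A, E, C, F, B, G, H]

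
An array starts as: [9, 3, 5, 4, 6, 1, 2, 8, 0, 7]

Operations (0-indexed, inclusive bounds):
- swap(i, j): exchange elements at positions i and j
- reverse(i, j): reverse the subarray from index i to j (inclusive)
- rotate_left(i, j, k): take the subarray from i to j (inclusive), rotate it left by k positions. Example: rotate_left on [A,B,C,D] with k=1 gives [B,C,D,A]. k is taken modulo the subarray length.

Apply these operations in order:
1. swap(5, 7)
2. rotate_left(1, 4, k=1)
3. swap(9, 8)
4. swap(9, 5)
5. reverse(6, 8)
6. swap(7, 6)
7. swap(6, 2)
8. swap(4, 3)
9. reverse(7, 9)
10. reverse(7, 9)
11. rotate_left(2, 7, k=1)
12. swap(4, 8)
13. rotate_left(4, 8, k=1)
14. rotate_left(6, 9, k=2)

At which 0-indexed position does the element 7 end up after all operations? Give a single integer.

After 1 (swap(5, 7)): [9, 3, 5, 4, 6, 8, 2, 1, 0, 7]
After 2 (rotate_left(1, 4, k=1)): [9, 5, 4, 6, 3, 8, 2, 1, 0, 7]
After 3 (swap(9, 8)): [9, 5, 4, 6, 3, 8, 2, 1, 7, 0]
After 4 (swap(9, 5)): [9, 5, 4, 6, 3, 0, 2, 1, 7, 8]
After 5 (reverse(6, 8)): [9, 5, 4, 6, 3, 0, 7, 1, 2, 8]
After 6 (swap(7, 6)): [9, 5, 4, 6, 3, 0, 1, 7, 2, 8]
After 7 (swap(6, 2)): [9, 5, 1, 6, 3, 0, 4, 7, 2, 8]
After 8 (swap(4, 3)): [9, 5, 1, 3, 6, 0, 4, 7, 2, 8]
After 9 (reverse(7, 9)): [9, 5, 1, 3, 6, 0, 4, 8, 2, 7]
After 10 (reverse(7, 9)): [9, 5, 1, 3, 6, 0, 4, 7, 2, 8]
After 11 (rotate_left(2, 7, k=1)): [9, 5, 3, 6, 0, 4, 7, 1, 2, 8]
After 12 (swap(4, 8)): [9, 5, 3, 6, 2, 4, 7, 1, 0, 8]
After 13 (rotate_left(4, 8, k=1)): [9, 5, 3, 6, 4, 7, 1, 0, 2, 8]
After 14 (rotate_left(6, 9, k=2)): [9, 5, 3, 6, 4, 7, 2, 8, 1, 0]

Answer: 5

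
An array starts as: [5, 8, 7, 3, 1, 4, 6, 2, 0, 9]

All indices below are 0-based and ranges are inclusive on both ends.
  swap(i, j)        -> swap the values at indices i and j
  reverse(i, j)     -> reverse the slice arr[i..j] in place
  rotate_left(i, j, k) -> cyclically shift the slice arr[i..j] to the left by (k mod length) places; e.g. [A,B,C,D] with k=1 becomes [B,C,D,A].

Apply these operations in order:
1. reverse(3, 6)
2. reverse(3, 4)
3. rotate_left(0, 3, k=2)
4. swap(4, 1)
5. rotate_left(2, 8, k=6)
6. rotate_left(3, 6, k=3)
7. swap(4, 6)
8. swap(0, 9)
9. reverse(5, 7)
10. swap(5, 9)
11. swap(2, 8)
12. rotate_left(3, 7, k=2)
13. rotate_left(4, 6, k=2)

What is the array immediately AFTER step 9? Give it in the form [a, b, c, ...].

Answer: [9, 6, 0, 1, 4, 3, 5, 8, 2, 7]

Derivation:
After 1 (reverse(3, 6)): [5, 8, 7, 6, 4, 1, 3, 2, 0, 9]
After 2 (reverse(3, 4)): [5, 8, 7, 4, 6, 1, 3, 2, 0, 9]
After 3 (rotate_left(0, 3, k=2)): [7, 4, 5, 8, 6, 1, 3, 2, 0, 9]
After 4 (swap(4, 1)): [7, 6, 5, 8, 4, 1, 3, 2, 0, 9]
After 5 (rotate_left(2, 8, k=6)): [7, 6, 0, 5, 8, 4, 1, 3, 2, 9]
After 6 (rotate_left(3, 6, k=3)): [7, 6, 0, 1, 5, 8, 4, 3, 2, 9]
After 7 (swap(4, 6)): [7, 6, 0, 1, 4, 8, 5, 3, 2, 9]
After 8 (swap(0, 9)): [9, 6, 0, 1, 4, 8, 5, 3, 2, 7]
After 9 (reverse(5, 7)): [9, 6, 0, 1, 4, 3, 5, 8, 2, 7]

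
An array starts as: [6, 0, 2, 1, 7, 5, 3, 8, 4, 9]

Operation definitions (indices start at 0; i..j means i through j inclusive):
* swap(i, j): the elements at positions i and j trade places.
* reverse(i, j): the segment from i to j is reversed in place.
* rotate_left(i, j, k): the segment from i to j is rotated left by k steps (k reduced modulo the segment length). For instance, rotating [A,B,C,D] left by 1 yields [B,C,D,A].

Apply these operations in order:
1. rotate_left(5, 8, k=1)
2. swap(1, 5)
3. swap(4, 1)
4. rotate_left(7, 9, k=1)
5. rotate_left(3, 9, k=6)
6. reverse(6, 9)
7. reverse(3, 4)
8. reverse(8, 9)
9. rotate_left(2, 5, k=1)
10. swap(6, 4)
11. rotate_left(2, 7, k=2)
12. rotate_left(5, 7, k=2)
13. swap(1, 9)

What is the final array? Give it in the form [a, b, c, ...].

Answer: [6, 8, 9, 2, 3, 4, 5, 1, 0, 7]

Derivation:
After 1 (rotate_left(5, 8, k=1)): [6, 0, 2, 1, 7, 3, 8, 4, 5, 9]
After 2 (swap(1, 5)): [6, 3, 2, 1, 7, 0, 8, 4, 5, 9]
After 3 (swap(4, 1)): [6, 7, 2, 1, 3, 0, 8, 4, 5, 9]
After 4 (rotate_left(7, 9, k=1)): [6, 7, 2, 1, 3, 0, 8, 5, 9, 4]
After 5 (rotate_left(3, 9, k=6)): [6, 7, 2, 4, 1, 3, 0, 8, 5, 9]
After 6 (reverse(6, 9)): [6, 7, 2, 4, 1, 3, 9, 5, 8, 0]
After 7 (reverse(3, 4)): [6, 7, 2, 1, 4, 3, 9, 5, 8, 0]
After 8 (reverse(8, 9)): [6, 7, 2, 1, 4, 3, 9, 5, 0, 8]
After 9 (rotate_left(2, 5, k=1)): [6, 7, 1, 4, 3, 2, 9, 5, 0, 8]
After 10 (swap(6, 4)): [6, 7, 1, 4, 9, 2, 3, 5, 0, 8]
After 11 (rotate_left(2, 7, k=2)): [6, 7, 9, 2, 3, 5, 1, 4, 0, 8]
After 12 (rotate_left(5, 7, k=2)): [6, 7, 9, 2, 3, 4, 5, 1, 0, 8]
After 13 (swap(1, 9)): [6, 8, 9, 2, 3, 4, 5, 1, 0, 7]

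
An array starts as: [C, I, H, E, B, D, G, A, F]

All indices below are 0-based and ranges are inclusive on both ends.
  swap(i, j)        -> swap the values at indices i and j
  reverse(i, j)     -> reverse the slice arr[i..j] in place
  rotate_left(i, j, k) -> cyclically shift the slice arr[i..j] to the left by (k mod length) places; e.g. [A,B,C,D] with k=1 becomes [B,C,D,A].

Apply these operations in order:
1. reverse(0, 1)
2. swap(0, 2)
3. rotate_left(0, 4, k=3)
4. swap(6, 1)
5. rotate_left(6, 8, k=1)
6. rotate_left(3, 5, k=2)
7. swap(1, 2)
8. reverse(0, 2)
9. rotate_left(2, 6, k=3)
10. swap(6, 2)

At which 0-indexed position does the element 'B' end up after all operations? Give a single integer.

Answer: 8

Derivation:
After 1 (reverse(0, 1)): [I, C, H, E, B, D, G, A, F]
After 2 (swap(0, 2)): [H, C, I, E, B, D, G, A, F]
After 3 (rotate_left(0, 4, k=3)): [E, B, H, C, I, D, G, A, F]
After 4 (swap(6, 1)): [E, G, H, C, I, D, B, A, F]
After 5 (rotate_left(6, 8, k=1)): [E, G, H, C, I, D, A, F, B]
After 6 (rotate_left(3, 5, k=2)): [E, G, H, D, C, I, A, F, B]
After 7 (swap(1, 2)): [E, H, G, D, C, I, A, F, B]
After 8 (reverse(0, 2)): [G, H, E, D, C, I, A, F, B]
After 9 (rotate_left(2, 6, k=3)): [G, H, I, A, E, D, C, F, B]
After 10 (swap(6, 2)): [G, H, C, A, E, D, I, F, B]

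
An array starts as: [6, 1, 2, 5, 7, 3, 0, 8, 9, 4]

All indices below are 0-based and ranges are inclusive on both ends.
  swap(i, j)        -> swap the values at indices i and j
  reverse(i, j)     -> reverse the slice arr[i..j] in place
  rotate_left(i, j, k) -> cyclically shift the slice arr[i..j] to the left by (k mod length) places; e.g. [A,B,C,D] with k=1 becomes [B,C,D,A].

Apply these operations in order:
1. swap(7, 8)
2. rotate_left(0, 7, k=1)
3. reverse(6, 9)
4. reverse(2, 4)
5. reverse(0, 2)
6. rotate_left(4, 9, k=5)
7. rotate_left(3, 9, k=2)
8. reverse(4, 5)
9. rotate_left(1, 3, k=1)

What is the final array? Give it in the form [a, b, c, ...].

After 1 (swap(7, 8)): [6, 1, 2, 5, 7, 3, 0, 9, 8, 4]
After 2 (rotate_left(0, 7, k=1)): [1, 2, 5, 7, 3, 0, 9, 6, 8, 4]
After 3 (reverse(6, 9)): [1, 2, 5, 7, 3, 0, 4, 8, 6, 9]
After 4 (reverse(2, 4)): [1, 2, 3, 7, 5, 0, 4, 8, 6, 9]
After 5 (reverse(0, 2)): [3, 2, 1, 7, 5, 0, 4, 8, 6, 9]
After 6 (rotate_left(4, 9, k=5)): [3, 2, 1, 7, 9, 5, 0, 4, 8, 6]
After 7 (rotate_left(3, 9, k=2)): [3, 2, 1, 5, 0, 4, 8, 6, 7, 9]
After 8 (reverse(4, 5)): [3, 2, 1, 5, 4, 0, 8, 6, 7, 9]
After 9 (rotate_left(1, 3, k=1)): [3, 1, 5, 2, 4, 0, 8, 6, 7, 9]

Answer: [3, 1, 5, 2, 4, 0, 8, 6, 7, 9]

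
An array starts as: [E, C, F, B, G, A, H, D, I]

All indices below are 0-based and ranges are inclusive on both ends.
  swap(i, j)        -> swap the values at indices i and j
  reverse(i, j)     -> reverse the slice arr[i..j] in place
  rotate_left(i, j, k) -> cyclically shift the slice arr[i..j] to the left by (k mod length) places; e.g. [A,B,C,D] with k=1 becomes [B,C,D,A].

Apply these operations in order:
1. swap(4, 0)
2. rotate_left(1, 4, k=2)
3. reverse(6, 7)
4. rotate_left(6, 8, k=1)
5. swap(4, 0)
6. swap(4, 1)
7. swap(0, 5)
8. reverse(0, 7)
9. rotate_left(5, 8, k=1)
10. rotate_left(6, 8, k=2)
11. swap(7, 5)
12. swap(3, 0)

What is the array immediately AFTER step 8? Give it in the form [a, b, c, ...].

Answer: [I, H, F, B, C, E, G, A, D]

Derivation:
After 1 (swap(4, 0)): [G, C, F, B, E, A, H, D, I]
After 2 (rotate_left(1, 4, k=2)): [G, B, E, C, F, A, H, D, I]
After 3 (reverse(6, 7)): [G, B, E, C, F, A, D, H, I]
After 4 (rotate_left(6, 8, k=1)): [G, B, E, C, F, A, H, I, D]
After 5 (swap(4, 0)): [F, B, E, C, G, A, H, I, D]
After 6 (swap(4, 1)): [F, G, E, C, B, A, H, I, D]
After 7 (swap(0, 5)): [A, G, E, C, B, F, H, I, D]
After 8 (reverse(0, 7)): [I, H, F, B, C, E, G, A, D]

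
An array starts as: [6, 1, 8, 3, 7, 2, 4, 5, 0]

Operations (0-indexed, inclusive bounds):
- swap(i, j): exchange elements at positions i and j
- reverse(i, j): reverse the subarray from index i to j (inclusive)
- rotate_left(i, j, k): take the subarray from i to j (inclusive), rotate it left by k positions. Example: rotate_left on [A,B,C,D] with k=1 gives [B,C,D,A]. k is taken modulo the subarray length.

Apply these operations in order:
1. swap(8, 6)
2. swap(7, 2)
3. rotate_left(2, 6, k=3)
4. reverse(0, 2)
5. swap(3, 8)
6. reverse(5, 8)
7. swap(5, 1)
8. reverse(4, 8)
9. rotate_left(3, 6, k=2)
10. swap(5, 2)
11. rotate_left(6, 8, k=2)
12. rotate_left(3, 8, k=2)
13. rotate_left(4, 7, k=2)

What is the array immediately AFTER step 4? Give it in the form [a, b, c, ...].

After 1 (swap(8, 6)): [6, 1, 8, 3, 7, 2, 0, 5, 4]
After 2 (swap(7, 2)): [6, 1, 5, 3, 7, 2, 0, 8, 4]
After 3 (rotate_left(2, 6, k=3)): [6, 1, 2, 0, 5, 3, 7, 8, 4]
After 4 (reverse(0, 2)): [2, 1, 6, 0, 5, 3, 7, 8, 4]

Answer: [2, 1, 6, 0, 5, 3, 7, 8, 4]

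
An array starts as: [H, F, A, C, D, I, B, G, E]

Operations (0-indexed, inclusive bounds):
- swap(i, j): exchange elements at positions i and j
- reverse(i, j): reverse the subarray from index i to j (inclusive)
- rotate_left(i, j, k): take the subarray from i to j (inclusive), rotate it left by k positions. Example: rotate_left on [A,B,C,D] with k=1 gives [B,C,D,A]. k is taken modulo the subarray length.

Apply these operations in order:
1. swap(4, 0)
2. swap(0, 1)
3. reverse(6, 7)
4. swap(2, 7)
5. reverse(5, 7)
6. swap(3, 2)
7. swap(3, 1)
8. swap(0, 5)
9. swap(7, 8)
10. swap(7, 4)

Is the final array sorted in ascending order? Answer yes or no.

After 1 (swap(4, 0)): [D, F, A, C, H, I, B, G, E]
After 2 (swap(0, 1)): [F, D, A, C, H, I, B, G, E]
After 3 (reverse(6, 7)): [F, D, A, C, H, I, G, B, E]
After 4 (swap(2, 7)): [F, D, B, C, H, I, G, A, E]
After 5 (reverse(5, 7)): [F, D, B, C, H, A, G, I, E]
After 6 (swap(3, 2)): [F, D, C, B, H, A, G, I, E]
After 7 (swap(3, 1)): [F, B, C, D, H, A, G, I, E]
After 8 (swap(0, 5)): [A, B, C, D, H, F, G, I, E]
After 9 (swap(7, 8)): [A, B, C, D, H, F, G, E, I]
After 10 (swap(7, 4)): [A, B, C, D, E, F, G, H, I]

Answer: yes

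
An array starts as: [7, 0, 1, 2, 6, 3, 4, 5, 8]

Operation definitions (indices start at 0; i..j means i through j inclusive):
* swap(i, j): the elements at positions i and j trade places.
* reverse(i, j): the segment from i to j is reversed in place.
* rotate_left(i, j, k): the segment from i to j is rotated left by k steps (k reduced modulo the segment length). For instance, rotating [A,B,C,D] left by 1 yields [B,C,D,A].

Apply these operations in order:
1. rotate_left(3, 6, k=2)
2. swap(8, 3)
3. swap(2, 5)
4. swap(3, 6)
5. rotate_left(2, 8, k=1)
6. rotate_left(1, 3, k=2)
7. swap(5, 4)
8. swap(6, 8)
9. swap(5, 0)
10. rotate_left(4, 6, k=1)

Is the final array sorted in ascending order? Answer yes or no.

Answer: no

Derivation:
After 1 (rotate_left(3, 6, k=2)): [7, 0, 1, 3, 4, 2, 6, 5, 8]
After 2 (swap(8, 3)): [7, 0, 1, 8, 4, 2, 6, 5, 3]
After 3 (swap(2, 5)): [7, 0, 2, 8, 4, 1, 6, 5, 3]
After 4 (swap(3, 6)): [7, 0, 2, 6, 4, 1, 8, 5, 3]
After 5 (rotate_left(2, 8, k=1)): [7, 0, 6, 4, 1, 8, 5, 3, 2]
After 6 (rotate_left(1, 3, k=2)): [7, 4, 0, 6, 1, 8, 5, 3, 2]
After 7 (swap(5, 4)): [7, 4, 0, 6, 8, 1, 5, 3, 2]
After 8 (swap(6, 8)): [7, 4, 0, 6, 8, 1, 2, 3, 5]
After 9 (swap(5, 0)): [1, 4, 0, 6, 8, 7, 2, 3, 5]
After 10 (rotate_left(4, 6, k=1)): [1, 4, 0, 6, 7, 2, 8, 3, 5]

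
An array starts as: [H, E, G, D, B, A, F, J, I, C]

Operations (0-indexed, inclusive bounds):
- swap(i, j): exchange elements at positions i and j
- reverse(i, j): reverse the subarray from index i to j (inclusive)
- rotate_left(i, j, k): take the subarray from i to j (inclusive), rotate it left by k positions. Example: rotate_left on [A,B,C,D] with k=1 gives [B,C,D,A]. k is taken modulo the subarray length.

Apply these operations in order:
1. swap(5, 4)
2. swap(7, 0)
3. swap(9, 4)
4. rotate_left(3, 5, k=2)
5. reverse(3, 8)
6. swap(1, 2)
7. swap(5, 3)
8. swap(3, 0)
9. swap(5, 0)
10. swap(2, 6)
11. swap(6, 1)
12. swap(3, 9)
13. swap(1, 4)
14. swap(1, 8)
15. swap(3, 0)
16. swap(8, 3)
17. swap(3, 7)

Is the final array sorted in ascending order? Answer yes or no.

Answer: yes

Derivation:
After 1 (swap(5, 4)): [H, E, G, D, A, B, F, J, I, C]
After 2 (swap(7, 0)): [J, E, G, D, A, B, F, H, I, C]
After 3 (swap(9, 4)): [J, E, G, D, C, B, F, H, I, A]
After 4 (rotate_left(3, 5, k=2)): [J, E, G, B, D, C, F, H, I, A]
After 5 (reverse(3, 8)): [J, E, G, I, H, F, C, D, B, A]
After 6 (swap(1, 2)): [J, G, E, I, H, F, C, D, B, A]
After 7 (swap(5, 3)): [J, G, E, F, H, I, C, D, B, A]
After 8 (swap(3, 0)): [F, G, E, J, H, I, C, D, B, A]
After 9 (swap(5, 0)): [I, G, E, J, H, F, C, D, B, A]
After 10 (swap(2, 6)): [I, G, C, J, H, F, E, D, B, A]
After 11 (swap(6, 1)): [I, E, C, J, H, F, G, D, B, A]
After 12 (swap(3, 9)): [I, E, C, A, H, F, G, D, B, J]
After 13 (swap(1, 4)): [I, H, C, A, E, F, G, D, B, J]
After 14 (swap(1, 8)): [I, B, C, A, E, F, G, D, H, J]
After 15 (swap(3, 0)): [A, B, C, I, E, F, G, D, H, J]
After 16 (swap(8, 3)): [A, B, C, H, E, F, G, D, I, J]
After 17 (swap(3, 7)): [A, B, C, D, E, F, G, H, I, J]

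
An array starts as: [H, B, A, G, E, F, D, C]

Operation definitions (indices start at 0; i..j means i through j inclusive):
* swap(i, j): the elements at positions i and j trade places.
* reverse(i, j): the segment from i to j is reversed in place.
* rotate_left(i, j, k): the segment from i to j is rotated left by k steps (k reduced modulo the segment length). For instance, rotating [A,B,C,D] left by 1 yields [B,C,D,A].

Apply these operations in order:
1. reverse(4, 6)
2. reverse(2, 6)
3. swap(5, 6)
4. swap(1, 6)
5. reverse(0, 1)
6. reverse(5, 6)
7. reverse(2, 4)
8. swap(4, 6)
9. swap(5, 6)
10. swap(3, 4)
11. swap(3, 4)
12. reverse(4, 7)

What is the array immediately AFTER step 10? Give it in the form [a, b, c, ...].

Answer: [G, H, D, A, F, E, B, C]

Derivation:
After 1 (reverse(4, 6)): [H, B, A, G, D, F, E, C]
After 2 (reverse(2, 6)): [H, B, E, F, D, G, A, C]
After 3 (swap(5, 6)): [H, B, E, F, D, A, G, C]
After 4 (swap(1, 6)): [H, G, E, F, D, A, B, C]
After 5 (reverse(0, 1)): [G, H, E, F, D, A, B, C]
After 6 (reverse(5, 6)): [G, H, E, F, D, B, A, C]
After 7 (reverse(2, 4)): [G, H, D, F, E, B, A, C]
After 8 (swap(4, 6)): [G, H, D, F, A, B, E, C]
After 9 (swap(5, 6)): [G, H, D, F, A, E, B, C]
After 10 (swap(3, 4)): [G, H, D, A, F, E, B, C]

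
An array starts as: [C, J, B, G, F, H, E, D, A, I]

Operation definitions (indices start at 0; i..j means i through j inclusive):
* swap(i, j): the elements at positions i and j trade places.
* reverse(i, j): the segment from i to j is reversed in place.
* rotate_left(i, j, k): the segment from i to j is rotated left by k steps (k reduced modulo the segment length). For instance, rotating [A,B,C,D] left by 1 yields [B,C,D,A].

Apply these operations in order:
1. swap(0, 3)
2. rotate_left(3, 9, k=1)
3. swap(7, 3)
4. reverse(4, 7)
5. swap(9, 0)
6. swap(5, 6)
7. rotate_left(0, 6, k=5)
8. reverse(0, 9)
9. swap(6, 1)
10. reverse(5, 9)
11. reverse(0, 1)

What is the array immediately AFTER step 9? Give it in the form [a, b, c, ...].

After 1 (swap(0, 3)): [G, J, B, C, F, H, E, D, A, I]
After 2 (rotate_left(3, 9, k=1)): [G, J, B, F, H, E, D, A, I, C]
After 3 (swap(7, 3)): [G, J, B, A, H, E, D, F, I, C]
After 4 (reverse(4, 7)): [G, J, B, A, F, D, E, H, I, C]
After 5 (swap(9, 0)): [C, J, B, A, F, D, E, H, I, G]
After 6 (swap(5, 6)): [C, J, B, A, F, E, D, H, I, G]
After 7 (rotate_left(0, 6, k=5)): [E, D, C, J, B, A, F, H, I, G]
After 8 (reverse(0, 9)): [G, I, H, F, A, B, J, C, D, E]
After 9 (swap(6, 1)): [G, J, H, F, A, B, I, C, D, E]

Answer: [G, J, H, F, A, B, I, C, D, E]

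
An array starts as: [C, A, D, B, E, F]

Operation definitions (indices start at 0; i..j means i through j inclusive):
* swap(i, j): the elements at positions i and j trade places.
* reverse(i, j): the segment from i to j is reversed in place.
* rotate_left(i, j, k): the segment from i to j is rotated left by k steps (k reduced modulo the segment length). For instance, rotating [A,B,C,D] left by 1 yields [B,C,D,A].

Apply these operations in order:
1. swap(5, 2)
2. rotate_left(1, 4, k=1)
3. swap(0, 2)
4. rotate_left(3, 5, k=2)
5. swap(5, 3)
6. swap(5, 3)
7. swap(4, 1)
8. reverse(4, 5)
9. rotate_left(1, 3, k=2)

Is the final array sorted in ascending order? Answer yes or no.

Answer: no

Derivation:
After 1 (swap(5, 2)): [C, A, F, B, E, D]
After 2 (rotate_left(1, 4, k=1)): [C, F, B, E, A, D]
After 3 (swap(0, 2)): [B, F, C, E, A, D]
After 4 (rotate_left(3, 5, k=2)): [B, F, C, D, E, A]
After 5 (swap(5, 3)): [B, F, C, A, E, D]
After 6 (swap(5, 3)): [B, F, C, D, E, A]
After 7 (swap(4, 1)): [B, E, C, D, F, A]
After 8 (reverse(4, 5)): [B, E, C, D, A, F]
After 9 (rotate_left(1, 3, k=2)): [B, D, E, C, A, F]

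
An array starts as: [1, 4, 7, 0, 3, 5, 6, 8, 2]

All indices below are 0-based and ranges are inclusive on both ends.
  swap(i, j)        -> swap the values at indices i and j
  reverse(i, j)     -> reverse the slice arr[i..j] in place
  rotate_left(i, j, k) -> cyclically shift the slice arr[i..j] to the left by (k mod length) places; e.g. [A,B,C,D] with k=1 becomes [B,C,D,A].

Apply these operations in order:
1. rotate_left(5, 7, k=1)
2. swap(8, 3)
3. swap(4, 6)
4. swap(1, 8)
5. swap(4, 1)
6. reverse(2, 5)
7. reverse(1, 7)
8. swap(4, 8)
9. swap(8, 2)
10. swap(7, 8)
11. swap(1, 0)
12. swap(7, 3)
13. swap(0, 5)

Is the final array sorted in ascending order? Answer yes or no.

Answer: yes

Derivation:
After 1 (rotate_left(5, 7, k=1)): [1, 4, 7, 0, 3, 6, 8, 5, 2]
After 2 (swap(8, 3)): [1, 4, 7, 2, 3, 6, 8, 5, 0]
After 3 (swap(4, 6)): [1, 4, 7, 2, 8, 6, 3, 5, 0]
After 4 (swap(1, 8)): [1, 0, 7, 2, 8, 6, 3, 5, 4]
After 5 (swap(4, 1)): [1, 8, 7, 2, 0, 6, 3, 5, 4]
After 6 (reverse(2, 5)): [1, 8, 6, 0, 2, 7, 3, 5, 4]
After 7 (reverse(1, 7)): [1, 5, 3, 7, 2, 0, 6, 8, 4]
After 8 (swap(4, 8)): [1, 5, 3, 7, 4, 0, 6, 8, 2]
After 9 (swap(8, 2)): [1, 5, 2, 7, 4, 0, 6, 8, 3]
After 10 (swap(7, 8)): [1, 5, 2, 7, 4, 0, 6, 3, 8]
After 11 (swap(1, 0)): [5, 1, 2, 7, 4, 0, 6, 3, 8]
After 12 (swap(7, 3)): [5, 1, 2, 3, 4, 0, 6, 7, 8]
After 13 (swap(0, 5)): [0, 1, 2, 3, 4, 5, 6, 7, 8]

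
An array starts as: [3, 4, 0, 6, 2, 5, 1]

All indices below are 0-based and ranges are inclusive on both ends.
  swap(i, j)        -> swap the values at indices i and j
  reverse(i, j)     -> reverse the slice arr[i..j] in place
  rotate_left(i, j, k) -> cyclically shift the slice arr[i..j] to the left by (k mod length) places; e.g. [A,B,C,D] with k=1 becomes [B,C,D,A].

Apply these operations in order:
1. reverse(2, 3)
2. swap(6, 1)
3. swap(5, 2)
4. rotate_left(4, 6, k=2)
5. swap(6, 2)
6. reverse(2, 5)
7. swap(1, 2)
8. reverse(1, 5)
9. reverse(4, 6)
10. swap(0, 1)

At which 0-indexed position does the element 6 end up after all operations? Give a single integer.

After 1 (reverse(2, 3)): [3, 4, 6, 0, 2, 5, 1]
After 2 (swap(6, 1)): [3, 1, 6, 0, 2, 5, 4]
After 3 (swap(5, 2)): [3, 1, 5, 0, 2, 6, 4]
After 4 (rotate_left(4, 6, k=2)): [3, 1, 5, 0, 4, 2, 6]
After 5 (swap(6, 2)): [3, 1, 6, 0, 4, 2, 5]
After 6 (reverse(2, 5)): [3, 1, 2, 4, 0, 6, 5]
After 7 (swap(1, 2)): [3, 2, 1, 4, 0, 6, 5]
After 8 (reverse(1, 5)): [3, 6, 0, 4, 1, 2, 5]
After 9 (reverse(4, 6)): [3, 6, 0, 4, 5, 2, 1]
After 10 (swap(0, 1)): [6, 3, 0, 4, 5, 2, 1]

Answer: 0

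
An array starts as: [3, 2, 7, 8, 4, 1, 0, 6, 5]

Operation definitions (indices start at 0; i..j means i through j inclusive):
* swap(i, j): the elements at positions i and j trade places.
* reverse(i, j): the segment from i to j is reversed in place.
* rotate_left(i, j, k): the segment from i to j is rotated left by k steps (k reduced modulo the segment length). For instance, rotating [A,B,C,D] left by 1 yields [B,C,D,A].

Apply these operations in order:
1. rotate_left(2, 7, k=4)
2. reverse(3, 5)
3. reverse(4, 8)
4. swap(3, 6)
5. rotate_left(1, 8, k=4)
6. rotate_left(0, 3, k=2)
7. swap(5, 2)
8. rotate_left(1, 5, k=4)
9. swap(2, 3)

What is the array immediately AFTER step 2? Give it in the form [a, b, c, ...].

Answer: [3, 2, 0, 8, 7, 6, 4, 1, 5]

Derivation:
After 1 (rotate_left(2, 7, k=4)): [3, 2, 0, 6, 7, 8, 4, 1, 5]
After 2 (reverse(3, 5)): [3, 2, 0, 8, 7, 6, 4, 1, 5]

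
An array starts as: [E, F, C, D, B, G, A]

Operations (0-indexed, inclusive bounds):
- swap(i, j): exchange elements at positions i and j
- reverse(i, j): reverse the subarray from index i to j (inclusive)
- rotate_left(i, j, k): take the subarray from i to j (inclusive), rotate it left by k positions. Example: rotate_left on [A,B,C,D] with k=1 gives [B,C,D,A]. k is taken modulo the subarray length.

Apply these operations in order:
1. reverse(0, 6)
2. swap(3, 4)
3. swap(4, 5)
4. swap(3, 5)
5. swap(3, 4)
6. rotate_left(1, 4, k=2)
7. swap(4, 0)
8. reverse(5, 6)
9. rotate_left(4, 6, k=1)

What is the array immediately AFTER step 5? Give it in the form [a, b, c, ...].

After 1 (reverse(0, 6)): [A, G, B, D, C, F, E]
After 2 (swap(3, 4)): [A, G, B, C, D, F, E]
After 3 (swap(4, 5)): [A, G, B, C, F, D, E]
After 4 (swap(3, 5)): [A, G, B, D, F, C, E]
After 5 (swap(3, 4)): [A, G, B, F, D, C, E]

Answer: [A, G, B, F, D, C, E]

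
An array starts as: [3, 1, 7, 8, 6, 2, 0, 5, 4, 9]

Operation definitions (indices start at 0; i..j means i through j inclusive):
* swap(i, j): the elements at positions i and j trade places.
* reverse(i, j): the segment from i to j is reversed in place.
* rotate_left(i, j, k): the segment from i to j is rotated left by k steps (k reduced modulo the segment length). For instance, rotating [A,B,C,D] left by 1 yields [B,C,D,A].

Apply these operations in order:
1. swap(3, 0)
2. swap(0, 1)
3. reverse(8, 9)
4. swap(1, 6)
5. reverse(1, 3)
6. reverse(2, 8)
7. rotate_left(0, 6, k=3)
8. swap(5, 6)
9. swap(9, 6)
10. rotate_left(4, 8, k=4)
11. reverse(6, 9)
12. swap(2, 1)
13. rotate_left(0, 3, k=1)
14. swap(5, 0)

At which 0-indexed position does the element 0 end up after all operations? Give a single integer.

After 1 (swap(3, 0)): [8, 1, 7, 3, 6, 2, 0, 5, 4, 9]
After 2 (swap(0, 1)): [1, 8, 7, 3, 6, 2, 0, 5, 4, 9]
After 3 (reverse(8, 9)): [1, 8, 7, 3, 6, 2, 0, 5, 9, 4]
After 4 (swap(1, 6)): [1, 0, 7, 3, 6, 2, 8, 5, 9, 4]
After 5 (reverse(1, 3)): [1, 3, 7, 0, 6, 2, 8, 5, 9, 4]
After 6 (reverse(2, 8)): [1, 3, 9, 5, 8, 2, 6, 0, 7, 4]
After 7 (rotate_left(0, 6, k=3)): [5, 8, 2, 6, 1, 3, 9, 0, 7, 4]
After 8 (swap(5, 6)): [5, 8, 2, 6, 1, 9, 3, 0, 7, 4]
After 9 (swap(9, 6)): [5, 8, 2, 6, 1, 9, 4, 0, 7, 3]
After 10 (rotate_left(4, 8, k=4)): [5, 8, 2, 6, 7, 1, 9, 4, 0, 3]
After 11 (reverse(6, 9)): [5, 8, 2, 6, 7, 1, 3, 0, 4, 9]
After 12 (swap(2, 1)): [5, 2, 8, 6, 7, 1, 3, 0, 4, 9]
After 13 (rotate_left(0, 3, k=1)): [2, 8, 6, 5, 7, 1, 3, 0, 4, 9]
After 14 (swap(5, 0)): [1, 8, 6, 5, 7, 2, 3, 0, 4, 9]

Answer: 7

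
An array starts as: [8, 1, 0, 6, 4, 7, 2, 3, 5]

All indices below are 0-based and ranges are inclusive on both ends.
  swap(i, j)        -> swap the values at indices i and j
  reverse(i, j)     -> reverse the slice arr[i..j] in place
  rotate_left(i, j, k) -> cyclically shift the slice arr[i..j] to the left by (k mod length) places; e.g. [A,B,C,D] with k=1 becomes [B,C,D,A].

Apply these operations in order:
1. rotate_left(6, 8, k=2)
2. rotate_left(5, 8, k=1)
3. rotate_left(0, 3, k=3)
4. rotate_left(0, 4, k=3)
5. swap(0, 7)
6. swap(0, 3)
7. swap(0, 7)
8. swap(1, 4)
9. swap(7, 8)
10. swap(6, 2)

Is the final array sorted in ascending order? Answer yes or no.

After 1 (rotate_left(6, 8, k=2)): [8, 1, 0, 6, 4, 7, 5, 2, 3]
After 2 (rotate_left(5, 8, k=1)): [8, 1, 0, 6, 4, 5, 2, 3, 7]
After 3 (rotate_left(0, 3, k=3)): [6, 8, 1, 0, 4, 5, 2, 3, 7]
After 4 (rotate_left(0, 4, k=3)): [0, 4, 6, 8, 1, 5, 2, 3, 7]
After 5 (swap(0, 7)): [3, 4, 6, 8, 1, 5, 2, 0, 7]
After 6 (swap(0, 3)): [8, 4, 6, 3, 1, 5, 2, 0, 7]
After 7 (swap(0, 7)): [0, 4, 6, 3, 1, 5, 2, 8, 7]
After 8 (swap(1, 4)): [0, 1, 6, 3, 4, 5, 2, 8, 7]
After 9 (swap(7, 8)): [0, 1, 6, 3, 4, 5, 2, 7, 8]
After 10 (swap(6, 2)): [0, 1, 2, 3, 4, 5, 6, 7, 8]

Answer: yes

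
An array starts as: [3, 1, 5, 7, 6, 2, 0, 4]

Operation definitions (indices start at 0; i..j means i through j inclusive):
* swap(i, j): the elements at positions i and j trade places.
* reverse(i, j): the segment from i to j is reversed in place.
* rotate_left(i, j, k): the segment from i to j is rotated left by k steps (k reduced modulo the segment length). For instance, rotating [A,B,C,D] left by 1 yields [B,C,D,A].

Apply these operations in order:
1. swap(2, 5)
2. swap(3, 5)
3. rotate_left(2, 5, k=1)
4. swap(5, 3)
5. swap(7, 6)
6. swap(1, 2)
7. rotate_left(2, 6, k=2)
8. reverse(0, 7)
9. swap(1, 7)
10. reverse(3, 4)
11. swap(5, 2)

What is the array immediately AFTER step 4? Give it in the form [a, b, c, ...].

Answer: [3, 1, 5, 2, 7, 6, 0, 4]

Derivation:
After 1 (swap(2, 5)): [3, 1, 2, 7, 6, 5, 0, 4]
After 2 (swap(3, 5)): [3, 1, 2, 5, 6, 7, 0, 4]
After 3 (rotate_left(2, 5, k=1)): [3, 1, 5, 6, 7, 2, 0, 4]
After 4 (swap(5, 3)): [3, 1, 5, 2, 7, 6, 0, 4]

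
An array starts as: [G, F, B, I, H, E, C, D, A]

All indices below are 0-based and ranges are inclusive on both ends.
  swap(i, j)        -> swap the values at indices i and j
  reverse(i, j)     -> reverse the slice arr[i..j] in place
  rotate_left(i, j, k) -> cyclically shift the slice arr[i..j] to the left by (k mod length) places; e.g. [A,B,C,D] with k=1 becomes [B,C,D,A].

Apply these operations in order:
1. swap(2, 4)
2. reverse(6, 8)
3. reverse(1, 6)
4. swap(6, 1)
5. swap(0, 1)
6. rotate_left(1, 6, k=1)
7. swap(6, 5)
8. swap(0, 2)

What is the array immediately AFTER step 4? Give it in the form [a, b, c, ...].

After 1 (swap(2, 4)): [G, F, H, I, B, E, C, D, A]
After 2 (reverse(6, 8)): [G, F, H, I, B, E, A, D, C]
After 3 (reverse(1, 6)): [G, A, E, B, I, H, F, D, C]
After 4 (swap(6, 1)): [G, F, E, B, I, H, A, D, C]

Answer: [G, F, E, B, I, H, A, D, C]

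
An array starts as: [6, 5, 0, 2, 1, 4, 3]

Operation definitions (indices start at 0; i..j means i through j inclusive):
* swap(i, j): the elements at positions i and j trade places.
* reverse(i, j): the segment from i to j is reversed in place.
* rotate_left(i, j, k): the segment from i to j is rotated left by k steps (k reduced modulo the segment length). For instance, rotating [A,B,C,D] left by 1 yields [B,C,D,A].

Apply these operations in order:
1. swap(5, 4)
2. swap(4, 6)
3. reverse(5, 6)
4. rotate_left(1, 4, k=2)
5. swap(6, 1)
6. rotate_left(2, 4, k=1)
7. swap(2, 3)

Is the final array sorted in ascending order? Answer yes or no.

After 1 (swap(5, 4)): [6, 5, 0, 2, 4, 1, 3]
After 2 (swap(4, 6)): [6, 5, 0, 2, 3, 1, 4]
After 3 (reverse(5, 6)): [6, 5, 0, 2, 3, 4, 1]
After 4 (rotate_left(1, 4, k=2)): [6, 2, 3, 5, 0, 4, 1]
After 5 (swap(6, 1)): [6, 1, 3, 5, 0, 4, 2]
After 6 (rotate_left(2, 4, k=1)): [6, 1, 5, 0, 3, 4, 2]
After 7 (swap(2, 3)): [6, 1, 0, 5, 3, 4, 2]

Answer: no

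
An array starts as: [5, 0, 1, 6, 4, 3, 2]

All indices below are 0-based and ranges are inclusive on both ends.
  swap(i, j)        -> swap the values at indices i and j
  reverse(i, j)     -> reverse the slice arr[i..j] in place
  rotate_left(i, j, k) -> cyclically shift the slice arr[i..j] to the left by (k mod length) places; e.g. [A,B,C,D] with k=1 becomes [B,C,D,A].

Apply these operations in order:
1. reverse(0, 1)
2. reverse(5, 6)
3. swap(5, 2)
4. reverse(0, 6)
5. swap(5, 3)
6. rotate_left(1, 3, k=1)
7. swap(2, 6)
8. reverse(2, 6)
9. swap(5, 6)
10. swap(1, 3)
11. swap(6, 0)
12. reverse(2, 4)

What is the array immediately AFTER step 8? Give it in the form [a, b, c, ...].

After 1 (reverse(0, 1)): [0, 5, 1, 6, 4, 3, 2]
After 2 (reverse(5, 6)): [0, 5, 1, 6, 4, 2, 3]
After 3 (swap(5, 2)): [0, 5, 2, 6, 4, 1, 3]
After 4 (reverse(0, 6)): [3, 1, 4, 6, 2, 5, 0]
After 5 (swap(5, 3)): [3, 1, 4, 5, 2, 6, 0]
After 6 (rotate_left(1, 3, k=1)): [3, 4, 5, 1, 2, 6, 0]
After 7 (swap(2, 6)): [3, 4, 0, 1, 2, 6, 5]
After 8 (reverse(2, 6)): [3, 4, 5, 6, 2, 1, 0]

Answer: [3, 4, 5, 6, 2, 1, 0]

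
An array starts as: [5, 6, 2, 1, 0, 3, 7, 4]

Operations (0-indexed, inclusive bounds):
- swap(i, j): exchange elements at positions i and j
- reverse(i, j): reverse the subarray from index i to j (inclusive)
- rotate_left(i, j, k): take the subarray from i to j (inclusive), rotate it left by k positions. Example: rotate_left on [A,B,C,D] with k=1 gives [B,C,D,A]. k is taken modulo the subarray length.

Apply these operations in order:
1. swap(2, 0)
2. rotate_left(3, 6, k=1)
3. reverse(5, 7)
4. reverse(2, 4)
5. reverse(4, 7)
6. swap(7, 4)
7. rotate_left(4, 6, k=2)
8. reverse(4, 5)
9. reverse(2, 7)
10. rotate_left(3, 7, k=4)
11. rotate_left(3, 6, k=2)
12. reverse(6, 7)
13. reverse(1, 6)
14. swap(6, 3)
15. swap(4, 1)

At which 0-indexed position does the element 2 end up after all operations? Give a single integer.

After 1 (swap(2, 0)): [2, 6, 5, 1, 0, 3, 7, 4]
After 2 (rotate_left(3, 6, k=1)): [2, 6, 5, 0, 3, 7, 1, 4]
After 3 (reverse(5, 7)): [2, 6, 5, 0, 3, 4, 1, 7]
After 4 (reverse(2, 4)): [2, 6, 3, 0, 5, 4, 1, 7]
After 5 (reverse(4, 7)): [2, 6, 3, 0, 7, 1, 4, 5]
After 6 (swap(7, 4)): [2, 6, 3, 0, 5, 1, 4, 7]
After 7 (rotate_left(4, 6, k=2)): [2, 6, 3, 0, 4, 5, 1, 7]
After 8 (reverse(4, 5)): [2, 6, 3, 0, 5, 4, 1, 7]
After 9 (reverse(2, 7)): [2, 6, 7, 1, 4, 5, 0, 3]
After 10 (rotate_left(3, 7, k=4)): [2, 6, 7, 3, 1, 4, 5, 0]
After 11 (rotate_left(3, 6, k=2)): [2, 6, 7, 4, 5, 3, 1, 0]
After 12 (reverse(6, 7)): [2, 6, 7, 4, 5, 3, 0, 1]
After 13 (reverse(1, 6)): [2, 0, 3, 5, 4, 7, 6, 1]
After 14 (swap(6, 3)): [2, 0, 3, 6, 4, 7, 5, 1]
After 15 (swap(4, 1)): [2, 4, 3, 6, 0, 7, 5, 1]

Answer: 0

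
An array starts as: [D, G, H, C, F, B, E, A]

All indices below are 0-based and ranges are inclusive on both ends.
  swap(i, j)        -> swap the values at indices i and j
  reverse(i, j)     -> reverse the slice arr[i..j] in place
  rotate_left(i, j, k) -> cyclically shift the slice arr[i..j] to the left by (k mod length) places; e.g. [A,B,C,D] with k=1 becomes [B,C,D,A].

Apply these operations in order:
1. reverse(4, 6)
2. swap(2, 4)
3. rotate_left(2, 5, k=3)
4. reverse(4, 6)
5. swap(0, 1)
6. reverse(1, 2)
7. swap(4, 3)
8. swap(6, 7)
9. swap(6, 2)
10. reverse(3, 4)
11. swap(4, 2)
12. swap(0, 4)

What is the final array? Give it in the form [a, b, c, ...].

After 1 (reverse(4, 6)): [D, G, H, C, E, B, F, A]
After 2 (swap(2, 4)): [D, G, E, C, H, B, F, A]
After 3 (rotate_left(2, 5, k=3)): [D, G, B, E, C, H, F, A]
After 4 (reverse(4, 6)): [D, G, B, E, F, H, C, A]
After 5 (swap(0, 1)): [G, D, B, E, F, H, C, A]
After 6 (reverse(1, 2)): [G, B, D, E, F, H, C, A]
After 7 (swap(4, 3)): [G, B, D, F, E, H, C, A]
After 8 (swap(6, 7)): [G, B, D, F, E, H, A, C]
After 9 (swap(6, 2)): [G, B, A, F, E, H, D, C]
After 10 (reverse(3, 4)): [G, B, A, E, F, H, D, C]
After 11 (swap(4, 2)): [G, B, F, E, A, H, D, C]
After 12 (swap(0, 4)): [A, B, F, E, G, H, D, C]

Answer: [A, B, F, E, G, H, D, C]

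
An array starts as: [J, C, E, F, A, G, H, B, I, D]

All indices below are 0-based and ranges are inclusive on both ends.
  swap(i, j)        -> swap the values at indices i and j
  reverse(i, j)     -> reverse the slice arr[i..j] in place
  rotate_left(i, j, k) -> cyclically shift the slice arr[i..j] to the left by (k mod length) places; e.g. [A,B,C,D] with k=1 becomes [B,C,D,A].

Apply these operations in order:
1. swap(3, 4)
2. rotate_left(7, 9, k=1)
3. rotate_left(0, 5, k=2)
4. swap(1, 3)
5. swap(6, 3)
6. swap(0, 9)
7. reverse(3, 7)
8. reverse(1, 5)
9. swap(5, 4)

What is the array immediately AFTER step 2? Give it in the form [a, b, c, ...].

After 1 (swap(3, 4)): [J, C, E, A, F, G, H, B, I, D]
After 2 (rotate_left(7, 9, k=1)): [J, C, E, A, F, G, H, I, D, B]

Answer: [J, C, E, A, F, G, H, I, D, B]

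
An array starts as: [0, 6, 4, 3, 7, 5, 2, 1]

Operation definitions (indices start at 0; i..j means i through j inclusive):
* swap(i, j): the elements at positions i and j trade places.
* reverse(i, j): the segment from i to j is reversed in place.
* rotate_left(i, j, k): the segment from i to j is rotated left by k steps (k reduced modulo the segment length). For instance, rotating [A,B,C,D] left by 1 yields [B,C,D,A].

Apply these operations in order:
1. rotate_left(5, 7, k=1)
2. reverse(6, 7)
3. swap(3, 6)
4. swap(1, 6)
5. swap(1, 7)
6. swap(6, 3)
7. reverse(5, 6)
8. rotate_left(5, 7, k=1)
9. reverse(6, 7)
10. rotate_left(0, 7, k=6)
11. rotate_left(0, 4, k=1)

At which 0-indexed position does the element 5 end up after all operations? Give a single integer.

Answer: 4

Derivation:
After 1 (rotate_left(5, 7, k=1)): [0, 6, 4, 3, 7, 2, 1, 5]
After 2 (reverse(6, 7)): [0, 6, 4, 3, 7, 2, 5, 1]
After 3 (swap(3, 6)): [0, 6, 4, 5, 7, 2, 3, 1]
After 4 (swap(1, 6)): [0, 3, 4, 5, 7, 2, 6, 1]
After 5 (swap(1, 7)): [0, 1, 4, 5, 7, 2, 6, 3]
After 6 (swap(6, 3)): [0, 1, 4, 6, 7, 2, 5, 3]
After 7 (reverse(5, 6)): [0, 1, 4, 6, 7, 5, 2, 3]
After 8 (rotate_left(5, 7, k=1)): [0, 1, 4, 6, 7, 2, 3, 5]
After 9 (reverse(6, 7)): [0, 1, 4, 6, 7, 2, 5, 3]
After 10 (rotate_left(0, 7, k=6)): [5, 3, 0, 1, 4, 6, 7, 2]
After 11 (rotate_left(0, 4, k=1)): [3, 0, 1, 4, 5, 6, 7, 2]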